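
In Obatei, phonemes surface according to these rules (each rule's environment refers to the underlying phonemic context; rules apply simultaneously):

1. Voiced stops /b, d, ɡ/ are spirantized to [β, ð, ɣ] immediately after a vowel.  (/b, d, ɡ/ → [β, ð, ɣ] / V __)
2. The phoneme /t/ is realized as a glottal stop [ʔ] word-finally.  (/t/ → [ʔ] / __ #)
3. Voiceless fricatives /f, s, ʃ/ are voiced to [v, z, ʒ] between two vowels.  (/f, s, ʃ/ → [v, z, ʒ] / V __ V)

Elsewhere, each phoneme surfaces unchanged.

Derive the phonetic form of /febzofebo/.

/f/ — word-initial; rule 3 does not apply here → [f].
/e/ stays [e].
/b/ (between /e/ and /z/): immediately after a vowel, so rule 1 applies → [β].
/z/ (between /b/ and /o/): no rule targets it → [z].
/o/ (between /z/ and /f/): no rule targets it → [o].
/f/ — between /o/ and /e/, between two vowels — surfaces as [v] (rule 3).
/e/ stays [e].
/b/ (between /e/ and /o/) occurs immediately after a vowel → [β] by rule 1.
/o/ — not in any rule's target class → [o].

[feβzoveβo]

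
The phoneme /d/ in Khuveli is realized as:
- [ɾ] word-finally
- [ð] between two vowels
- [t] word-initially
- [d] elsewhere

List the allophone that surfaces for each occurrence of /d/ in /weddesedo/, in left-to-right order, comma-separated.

Occurrence 1 (position 3): no conditioning environment matches → elsewhere allophone [d].
Occurrence 2 (position 4): no conditioning environment matches → elsewhere allophone [d].
Occurrence 3 (position 8): between two vowels → [ð].

[d], [d], [ð]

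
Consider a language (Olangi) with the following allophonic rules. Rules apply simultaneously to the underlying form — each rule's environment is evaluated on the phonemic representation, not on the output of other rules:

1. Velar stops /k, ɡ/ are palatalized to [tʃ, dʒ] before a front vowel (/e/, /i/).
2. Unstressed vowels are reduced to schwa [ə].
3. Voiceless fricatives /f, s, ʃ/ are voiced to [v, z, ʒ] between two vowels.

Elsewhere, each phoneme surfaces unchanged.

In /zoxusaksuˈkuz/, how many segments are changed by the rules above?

Segments that undergo a rule: /o/ → [ə] (rule 2); /u/ → [ə] (rule 2); /s/ → [z] (rule 3); /a/ → [ə] (rule 2); /u/ → [ə] (rule 2).
All other segments surface unchanged.

5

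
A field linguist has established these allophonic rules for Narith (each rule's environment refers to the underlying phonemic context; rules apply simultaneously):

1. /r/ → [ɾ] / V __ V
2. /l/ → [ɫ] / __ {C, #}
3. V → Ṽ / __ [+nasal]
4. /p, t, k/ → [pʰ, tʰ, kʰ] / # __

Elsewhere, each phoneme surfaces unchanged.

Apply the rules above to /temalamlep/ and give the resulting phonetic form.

Rule 4 applies to /t/ (word-initial: word-initially) → [tʰ].
Rule 3 applies to /e/ (between /t/ and /m/: before a nasal consonant) → [ẽ].
/m/ (between /e/ and /a/): no rule targets it → [m].
/a/ (between /m/ and /l/) is in the target of rule 3 but the environment (before a nasal consonant) is not met → [a].
/l/ — between /a/ and /a/; rule 2 does not apply here → [l].
/a/ (between /l/ and /m/): before a nasal consonant, so rule 3 applies → [ã].
/m/ — not in any rule's target class → [m].
/l/ (between /m/ and /e/) is in the target of rule 2 but the environment (word-finally or immediately before a consonant) is not met → [l].
/e/ — between /l/ and /p/; rule 3 does not apply here → [e].
/p/ — word-final; rule 4 does not apply here → [p].

[tʰẽmalãmlep]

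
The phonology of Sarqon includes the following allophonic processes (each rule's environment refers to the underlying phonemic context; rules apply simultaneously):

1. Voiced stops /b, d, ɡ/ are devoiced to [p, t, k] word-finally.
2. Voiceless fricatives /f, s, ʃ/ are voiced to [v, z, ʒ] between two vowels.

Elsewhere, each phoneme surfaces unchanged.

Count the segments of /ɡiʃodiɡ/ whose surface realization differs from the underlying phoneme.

2

Segments that undergo a rule: /ʃ/ → [ʒ] (rule 2); /ɡ/ → [k] (rule 1).
All other segments surface unchanged.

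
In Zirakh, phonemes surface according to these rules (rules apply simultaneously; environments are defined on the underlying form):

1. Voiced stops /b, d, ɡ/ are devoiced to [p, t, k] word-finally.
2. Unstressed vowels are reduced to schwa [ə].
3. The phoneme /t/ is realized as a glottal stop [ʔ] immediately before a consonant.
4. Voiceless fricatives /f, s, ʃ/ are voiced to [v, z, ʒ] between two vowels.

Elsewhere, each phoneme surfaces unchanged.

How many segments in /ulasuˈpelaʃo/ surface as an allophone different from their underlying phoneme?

Segments that undergo a rule: /u/ → [ə] (rule 2); /a/ → [ə] (rule 2); /s/ → [z] (rule 4); /u/ → [ə] (rule 2); /a/ → [ə] (rule 2); /ʃ/ → [ʒ] (rule 4); /o/ → [ə] (rule 2).
All other segments surface unchanged.

7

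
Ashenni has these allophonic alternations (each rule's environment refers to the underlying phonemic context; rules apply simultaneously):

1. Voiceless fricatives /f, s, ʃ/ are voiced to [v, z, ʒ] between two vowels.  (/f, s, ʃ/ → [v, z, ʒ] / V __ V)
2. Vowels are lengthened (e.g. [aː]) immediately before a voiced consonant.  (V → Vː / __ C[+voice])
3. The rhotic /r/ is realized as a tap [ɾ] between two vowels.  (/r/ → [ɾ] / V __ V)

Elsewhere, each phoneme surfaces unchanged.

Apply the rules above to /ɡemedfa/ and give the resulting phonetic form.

[ɡeːmeːdfa]

/ɡ/ (word-initial) is unaffected → [ɡ].
/e/ meets the environment for rule 2 (before a voiced consonant) → [eː].
/m/ stays [m].
Rule 2 applies to /e/ (between /m/ and /d/: before a voiced consonant) → [eː].
/d/ (between /e/ and /f/) is unaffected → [d].
/f/ — between /d/ and /a/; rule 1 does not apply here → [f].
/a/ (word-final): rule 2 targets it, but not before a voiced consonant → unchanged [a].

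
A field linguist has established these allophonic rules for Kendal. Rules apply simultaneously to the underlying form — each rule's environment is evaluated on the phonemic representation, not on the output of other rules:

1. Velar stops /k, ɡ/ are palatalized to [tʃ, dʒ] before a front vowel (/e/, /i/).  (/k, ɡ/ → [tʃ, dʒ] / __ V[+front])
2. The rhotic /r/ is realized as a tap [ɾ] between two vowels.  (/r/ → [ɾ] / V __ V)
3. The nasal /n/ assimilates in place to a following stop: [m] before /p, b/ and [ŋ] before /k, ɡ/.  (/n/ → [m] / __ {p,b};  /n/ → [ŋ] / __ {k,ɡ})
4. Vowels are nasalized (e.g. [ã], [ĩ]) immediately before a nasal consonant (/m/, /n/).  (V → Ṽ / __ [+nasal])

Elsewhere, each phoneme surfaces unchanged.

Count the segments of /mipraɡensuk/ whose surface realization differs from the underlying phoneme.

Segments that undergo a rule: /ɡ/ → [dʒ] (rule 1); /e/ → [ẽ] (rule 4).
All other segments surface unchanged.

2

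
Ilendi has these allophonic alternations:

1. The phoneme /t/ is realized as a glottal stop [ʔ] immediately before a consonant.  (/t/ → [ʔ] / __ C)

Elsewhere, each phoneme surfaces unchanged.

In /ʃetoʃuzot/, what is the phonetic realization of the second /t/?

[t]

/t/ (word-final): rule 1 targets it, but not immediately before a consonant → unchanged [t].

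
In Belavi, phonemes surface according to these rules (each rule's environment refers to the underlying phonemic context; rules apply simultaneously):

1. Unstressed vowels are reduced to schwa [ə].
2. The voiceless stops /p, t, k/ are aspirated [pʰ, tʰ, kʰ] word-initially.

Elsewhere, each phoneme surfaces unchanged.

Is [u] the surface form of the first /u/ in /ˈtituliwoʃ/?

No

/u/ meets the environment for rule 1 (in an unstressed syllable) → [ə].
The actual realization is [ə], not [u].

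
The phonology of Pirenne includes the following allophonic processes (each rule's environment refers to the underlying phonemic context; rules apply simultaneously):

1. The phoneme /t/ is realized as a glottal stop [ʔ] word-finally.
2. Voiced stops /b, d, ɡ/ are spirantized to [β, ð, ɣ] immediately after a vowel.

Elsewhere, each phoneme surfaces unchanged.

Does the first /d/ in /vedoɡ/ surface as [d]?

No

/d/ (between /e/ and /o/) occurs immediately after a vowel → [ð] by rule 2.
The actual realization is [ð], not [d].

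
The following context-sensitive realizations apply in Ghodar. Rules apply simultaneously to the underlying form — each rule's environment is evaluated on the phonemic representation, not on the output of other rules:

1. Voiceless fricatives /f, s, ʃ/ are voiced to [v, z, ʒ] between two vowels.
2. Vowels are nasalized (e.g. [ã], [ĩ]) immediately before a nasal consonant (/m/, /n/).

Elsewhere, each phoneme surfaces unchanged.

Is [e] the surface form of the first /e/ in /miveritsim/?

Yes

/e/ — between /v/ and /r/; rule 2 does not apply here → [e].
The actual realization is [e], which matches [e].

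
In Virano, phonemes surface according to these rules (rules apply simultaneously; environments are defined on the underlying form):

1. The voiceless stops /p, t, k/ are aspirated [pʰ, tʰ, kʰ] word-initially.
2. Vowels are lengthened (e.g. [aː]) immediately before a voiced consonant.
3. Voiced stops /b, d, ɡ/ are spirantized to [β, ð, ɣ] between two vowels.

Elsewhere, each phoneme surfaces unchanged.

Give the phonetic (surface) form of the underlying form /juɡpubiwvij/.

/j/ stays [j].
Rule 2 applies to /u/ (between /j/ and /ɡ/: before a voiced consonant) → [uː].
/ɡ/ (between /u/ and /p/) is in the target of rule 3 but the environment (between two vowels) is not met → [ɡ].
/p/ — between /ɡ/ and /u/; rule 1 does not apply here → [p].
Rule 2 applies to /u/ (between /p/ and /b/: before a voiced consonant) → [uː].
Rule 3 applies to /b/ (between /u/ and /i/: between two vowels) → [β].
/i/ (between /b/ and /w/) occurs before a voiced consonant → [iː] by rule 2.
/w/ (between /i/ and /v/) is unaffected → [w].
/v/ (between /w/ and /i/) is unaffected → [v].
/i/ (between /v/ and /j/) occurs before a voiced consonant → [iː] by rule 2.
/j/ (word-final): no rule targets it → [j].

[juːɡpuːβiːwviːj]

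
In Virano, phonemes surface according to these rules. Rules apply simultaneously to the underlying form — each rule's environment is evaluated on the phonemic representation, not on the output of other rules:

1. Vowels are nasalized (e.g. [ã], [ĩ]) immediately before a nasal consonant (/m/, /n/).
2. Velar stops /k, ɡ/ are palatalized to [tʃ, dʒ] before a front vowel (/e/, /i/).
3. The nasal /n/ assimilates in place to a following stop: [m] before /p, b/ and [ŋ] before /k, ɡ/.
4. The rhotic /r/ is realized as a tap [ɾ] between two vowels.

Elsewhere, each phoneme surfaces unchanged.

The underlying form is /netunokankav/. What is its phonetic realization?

/n/ (word-initial): rule 3 targets it, but not before a labial or velar stop → unchanged [n].
/e/ — between /n/ and /t/; rule 1 does not apply here → [e].
/t/ stays [t].
/u/ — between /t/ and /n/, before a nasal consonant — surfaces as [ũ] (rule 1).
/n/ (between /u/ and /o/): rule 3 targets it, but not before a labial or velar stop → unchanged [n].
/o/ (between /n/ and /k/): rule 1 targets it, but not before a nasal consonant → unchanged [o].
/k/ (between /o/ and /a/) fails the environment for rule 2, so it stays [k].
/a/ (between /k/ and /n/) occurs before a nasal consonant → [ã] by rule 1.
Rule 3 applies to /n/ (between /a/ and /k/: before a labial or velar stop) → [ŋ].
/k/ (between /n/ and /a/): rule 2 targets it, but not before a front vowel → unchanged [k].
/a/ (between /k/ and /v/): rule 1 targets it, but not before a nasal consonant → unchanged [a].
/v/ (word-final) is unaffected → [v].

[netũnokãŋkav]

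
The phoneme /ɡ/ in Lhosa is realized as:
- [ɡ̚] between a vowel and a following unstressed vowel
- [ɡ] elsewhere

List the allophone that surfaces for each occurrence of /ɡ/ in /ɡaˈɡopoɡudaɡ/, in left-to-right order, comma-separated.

[ɡ], [ɡ], [ɡ̚], [ɡ]

Occurrence 1 (position 1): no conditioning environment matches → elsewhere allophone [ɡ].
Occurrence 2 (position 3): no conditioning environment matches → elsewhere allophone [ɡ].
Occurrence 3 (position 7): between a vowel and a following unstressed vowel → [ɡ̚].
Occurrence 4 (position 11): no conditioning environment matches → elsewhere allophone [ɡ].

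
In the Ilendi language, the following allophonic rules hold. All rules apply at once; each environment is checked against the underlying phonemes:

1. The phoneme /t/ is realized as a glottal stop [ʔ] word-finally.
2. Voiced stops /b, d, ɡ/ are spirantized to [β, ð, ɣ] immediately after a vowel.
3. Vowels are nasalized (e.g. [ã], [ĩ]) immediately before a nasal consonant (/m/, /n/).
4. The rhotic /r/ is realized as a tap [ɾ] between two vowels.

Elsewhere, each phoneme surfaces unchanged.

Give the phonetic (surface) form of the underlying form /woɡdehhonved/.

[woɣdehhõnveð]

/w/ (word-initial): no rule targets it → [w].
/o/ (between /w/ and /ɡ/): rule 3 targets it, but not before a nasal consonant → unchanged [o].
/ɡ/ meets the environment for rule 2 (immediately after a vowel) → [ɣ].
/d/ — between /ɡ/ and /e/; rule 2 does not apply here → [d].
/e/ (between /d/ and /h/) is in the target of rule 3 but the environment (before a nasal consonant) is not met → [e].
/h/ (between /e/ and /h/) is unaffected → [h].
/h/ — not in any rule's target class → [h].
/o/ — between /h/ and /n/, before a nasal consonant — surfaces as [õ] (rule 3).
/n/ (between /o/ and /v/) is unaffected → [n].
/v/ stays [v].
/e/ (between /v/ and /d/) fails the environment for rule 3, so it stays [e].
/d/ (word-final): immediately after a vowel, so rule 2 applies → [ð].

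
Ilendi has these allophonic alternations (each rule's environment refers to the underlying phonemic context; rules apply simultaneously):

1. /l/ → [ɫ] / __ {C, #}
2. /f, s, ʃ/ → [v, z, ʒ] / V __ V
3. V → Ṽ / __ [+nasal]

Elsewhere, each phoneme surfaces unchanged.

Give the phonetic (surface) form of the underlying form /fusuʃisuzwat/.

/f/ (word-initial) is in the target of rule 2 but the environment (between two vowels) is not met → [f].
/u/ (between /f/ and /s/): rule 3 targets it, but not before a nasal consonant → unchanged [u].
/s/ (between /u/ and /u/): between two vowels, so rule 2 applies → [z].
/u/ — between /s/ and /ʃ/; rule 3 does not apply here → [u].
/ʃ/ meets the environment for rule 2 (between two vowels) → [ʒ].
/i/ (between /ʃ/ and /s/) fails the environment for rule 3, so it stays [i].
Rule 2 applies to /s/ (between /i/ and /u/: between two vowels) → [z].
/u/ (between /s/ and /z/): rule 3 targets it, but not before a nasal consonant → unchanged [u].
/z/ stays [z].
/w/ stays [w].
/a/ (between /w/ and /t/): rule 3 targets it, but not before a nasal consonant → unchanged [a].
/t/ (word-final): no rule targets it → [t].

[fuzuʒizuzwat]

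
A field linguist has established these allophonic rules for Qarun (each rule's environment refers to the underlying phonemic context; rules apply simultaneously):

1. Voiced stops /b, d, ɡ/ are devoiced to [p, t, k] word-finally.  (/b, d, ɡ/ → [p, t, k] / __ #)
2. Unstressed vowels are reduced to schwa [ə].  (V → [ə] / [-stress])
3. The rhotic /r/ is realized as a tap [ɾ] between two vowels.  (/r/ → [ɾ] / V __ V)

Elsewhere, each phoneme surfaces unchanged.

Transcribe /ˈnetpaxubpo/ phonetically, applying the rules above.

[ˈnetpəxəbpə]

/n/ (word-initial) is unaffected → [n].
/e/ (between /n/ and /t/) fails the environment for rule 2, so it stays [e].
/t/ (between /e/ and /p/) is unaffected → [t].
/p/ (between /t/ and /a/): no rule targets it → [p].
/a/ (between /p/ and /x/) occurs in an unstressed syllable → [ə] by rule 2.
/x/ (between /a/ and /u/): no rule targets it → [x].
/u/ meets the environment for rule 2 (in an unstressed syllable) → [ə].
/b/ (between /u/ and /p/) fails the environment for rule 1, so it stays [b].
/p/ stays [p].
/o/ (word-final): in an unstressed syllable, so rule 2 applies → [ə].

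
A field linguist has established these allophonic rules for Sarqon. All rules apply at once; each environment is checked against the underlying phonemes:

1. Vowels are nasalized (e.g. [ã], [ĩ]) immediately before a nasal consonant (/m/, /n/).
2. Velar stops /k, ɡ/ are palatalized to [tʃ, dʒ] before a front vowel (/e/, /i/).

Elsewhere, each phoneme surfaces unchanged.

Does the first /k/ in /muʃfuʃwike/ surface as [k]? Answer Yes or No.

/k/ — between /i/ and /e/, before a front vowel — surfaces as [tʃ] (rule 2).
The actual realization is [tʃ], not [k].

No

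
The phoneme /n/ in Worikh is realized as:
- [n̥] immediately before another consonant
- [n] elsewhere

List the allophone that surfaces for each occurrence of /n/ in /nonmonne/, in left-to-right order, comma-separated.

[n], [n̥], [n̥], [n]

Occurrence 1 (position 1): no conditioning environment matches → elsewhere allophone [n].
Occurrence 2 (position 3): immediately before another consonant → [n̥].
Occurrence 3 (position 6): immediately before another consonant → [n̥].
Occurrence 4 (position 7): no conditioning environment matches → elsewhere allophone [n].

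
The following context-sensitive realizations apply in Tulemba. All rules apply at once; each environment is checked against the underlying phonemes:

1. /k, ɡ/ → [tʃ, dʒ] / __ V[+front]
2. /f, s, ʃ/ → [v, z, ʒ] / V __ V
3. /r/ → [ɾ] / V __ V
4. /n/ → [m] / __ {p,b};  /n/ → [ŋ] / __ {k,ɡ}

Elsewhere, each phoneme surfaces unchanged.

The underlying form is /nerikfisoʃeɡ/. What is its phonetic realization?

/n/ (word-initial) fails the environment for rule 4, so it stays [n].
/e/ (between /n/ and /r/) is unaffected → [e].
/r/ meets the environment for rule 3 (between two vowels) → [ɾ].
/i/ stays [i].
/k/ (between /i/ and /f/) is in the target of rule 1 but the environment (before a front vowel) is not met → [k].
/f/ (between /k/ and /i/) is in the target of rule 2 but the environment (between two vowels) is not met → [f].
/i/ (between /f/ and /s/) is unaffected → [i].
/s/ — between /i/ and /o/, between two vowels — surfaces as [z] (rule 2).
/o/ — not in any rule's target class → [o].
/ʃ/ (between /o/ and /e/) occurs between two vowels → [ʒ] by rule 2.
/e/ stays [e].
/ɡ/ (word-final): rule 1 targets it, but not before a front vowel → unchanged [ɡ].

[neɾikfizoʒeɡ]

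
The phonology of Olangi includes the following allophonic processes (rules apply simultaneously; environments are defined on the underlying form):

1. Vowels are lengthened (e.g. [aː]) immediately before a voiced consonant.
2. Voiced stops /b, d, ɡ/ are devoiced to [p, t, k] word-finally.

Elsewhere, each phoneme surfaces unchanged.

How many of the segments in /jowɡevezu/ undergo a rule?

3

Segments that undergo a rule: /o/ → [oː] (rule 1); /e/ → [eː] (rule 1); /e/ → [eː] (rule 1).
All other segments surface unchanged.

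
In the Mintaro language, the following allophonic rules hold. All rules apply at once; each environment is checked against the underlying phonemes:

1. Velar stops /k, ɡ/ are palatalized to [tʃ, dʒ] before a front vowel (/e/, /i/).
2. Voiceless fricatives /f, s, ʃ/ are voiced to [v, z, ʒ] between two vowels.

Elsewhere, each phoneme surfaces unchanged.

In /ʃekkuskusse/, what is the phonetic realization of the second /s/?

[s]

/s/ (between /u/ and /s/): rule 2 targets it, but not between two vowels → unchanged [s].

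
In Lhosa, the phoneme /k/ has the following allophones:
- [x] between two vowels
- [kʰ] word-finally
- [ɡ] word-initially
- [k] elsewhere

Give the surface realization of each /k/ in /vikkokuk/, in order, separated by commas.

Occurrence 1 (position 3): no conditioning environment matches → elsewhere allophone [k].
Occurrence 2 (position 4): no conditioning environment matches → elsewhere allophone [k].
Occurrence 3 (position 6): between two vowels → [x].
Occurrence 4 (position 8): word-finally → [kʰ].

[k], [k], [x], [kʰ]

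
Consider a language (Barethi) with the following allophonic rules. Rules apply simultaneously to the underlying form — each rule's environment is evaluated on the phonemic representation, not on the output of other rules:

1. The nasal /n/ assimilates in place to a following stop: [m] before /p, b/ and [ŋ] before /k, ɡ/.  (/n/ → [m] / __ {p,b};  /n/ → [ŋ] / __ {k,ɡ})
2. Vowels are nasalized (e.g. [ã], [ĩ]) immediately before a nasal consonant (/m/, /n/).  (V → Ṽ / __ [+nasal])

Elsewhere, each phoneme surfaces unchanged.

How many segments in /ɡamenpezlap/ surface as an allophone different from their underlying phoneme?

3

Segments that undergo a rule: /a/ → [ã] (rule 2); /e/ → [ẽ] (rule 2); /n/ → [m] (rule 1).
All other segments surface unchanged.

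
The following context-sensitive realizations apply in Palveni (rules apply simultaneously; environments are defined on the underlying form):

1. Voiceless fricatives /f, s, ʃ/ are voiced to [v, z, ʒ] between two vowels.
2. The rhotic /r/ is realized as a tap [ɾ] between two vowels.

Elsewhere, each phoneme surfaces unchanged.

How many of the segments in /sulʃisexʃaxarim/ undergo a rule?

Segments that undergo a rule: /s/ → [z] (rule 1); /r/ → [ɾ] (rule 2).
All other segments surface unchanged.

2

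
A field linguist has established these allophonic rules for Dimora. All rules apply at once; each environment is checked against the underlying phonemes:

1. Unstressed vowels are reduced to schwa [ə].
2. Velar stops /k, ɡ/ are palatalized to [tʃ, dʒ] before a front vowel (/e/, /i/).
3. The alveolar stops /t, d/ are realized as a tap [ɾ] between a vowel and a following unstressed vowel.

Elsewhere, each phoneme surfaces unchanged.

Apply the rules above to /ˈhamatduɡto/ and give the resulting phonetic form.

/a/ (between /h/ and /m/) is in the target of rule 1 but the environment (in an unstressed syllable) is not met → [a].
/a/ — between /m/ and /t/, in an unstressed syllable — surfaces as [ə] (rule 1).
/t/ (between /a/ and /d/) fails the environment for rule 3, so it stays [t].
/d/ (between /t/ and /u/): rule 3 targets it, but not between a vowel and a following unstressed vowel → unchanged [d].
/u/ meets the environment for rule 1 (in an unstressed syllable) → [ə].
/ɡ/ (between /u/ and /t/) is in the target of rule 2 but the environment (before a front vowel) is not met → [ɡ].
/t/ (between /ɡ/ and /o/) is in the target of rule 3 but the environment (between a vowel and a following unstressed vowel) is not met → [t].
/o/ (word-final) occurs in an unstressed syllable → [ə] by rule 1.

[ˈhamətdəɡtə]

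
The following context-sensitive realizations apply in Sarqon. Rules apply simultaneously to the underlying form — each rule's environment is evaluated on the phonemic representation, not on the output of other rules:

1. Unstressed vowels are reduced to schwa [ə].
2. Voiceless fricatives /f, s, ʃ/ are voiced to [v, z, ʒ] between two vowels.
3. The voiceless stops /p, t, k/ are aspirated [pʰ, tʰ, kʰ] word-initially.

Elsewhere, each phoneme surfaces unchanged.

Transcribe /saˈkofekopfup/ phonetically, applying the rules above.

[səˈkovəkəpfəp]

/s/ (word-initial) fails the environment for rule 2, so it stays [s].
/a/ meets the environment for rule 1 (in an unstressed syllable) → [ə].
/k/ (between /a/ and /o/) is in the target of rule 3 but the environment (word-initially) is not met → [k].
/o/ (between /k/ and /f/) fails the environment for rule 1, so it stays [o].
/f/ (between /o/ and /e/) occurs between two vowels → [v] by rule 2.
Rule 1 applies to /e/ (between /f/ and /k/: in an unstressed syllable) → [ə].
/k/ (between /e/ and /o/): rule 3 targets it, but not word-initially → unchanged [k].
/o/ meets the environment for rule 1 (in an unstressed syllable) → [ə].
/p/ (between /o/ and /f/) fails the environment for rule 3, so it stays [p].
/f/ (between /p/ and /u/): rule 2 targets it, but not between two vowels → unchanged [f].
/u/ (between /f/ and /p/) occurs in an unstressed syllable → [ə] by rule 1.
/p/ (word-final) is in the target of rule 3 but the environment (word-initially) is not met → [p].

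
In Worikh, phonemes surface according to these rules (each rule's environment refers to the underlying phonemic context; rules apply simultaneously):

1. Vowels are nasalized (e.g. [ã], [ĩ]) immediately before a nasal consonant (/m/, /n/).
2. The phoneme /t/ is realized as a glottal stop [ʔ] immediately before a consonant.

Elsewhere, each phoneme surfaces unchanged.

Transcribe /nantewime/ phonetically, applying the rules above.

/n/ — not in any rule's target class → [n].
/a/ — between /n/ and /n/, before a nasal consonant — surfaces as [ã] (rule 1).
/n/ (between /a/ and /t/): no rule targets it → [n].
/t/ (between /n/ and /e/): rule 2 targets it, but not immediately before a consonant → unchanged [t].
/e/ — between /t/ and /w/; rule 1 does not apply here → [e].
/w/ stays [w].
/i/ (between /w/ and /m/): before a nasal consonant, so rule 1 applies → [ĩ].
/m/ (between /i/ and /e/) is unaffected → [m].
/e/ (word-final) fails the environment for rule 1, so it stays [e].

[nãntewĩme]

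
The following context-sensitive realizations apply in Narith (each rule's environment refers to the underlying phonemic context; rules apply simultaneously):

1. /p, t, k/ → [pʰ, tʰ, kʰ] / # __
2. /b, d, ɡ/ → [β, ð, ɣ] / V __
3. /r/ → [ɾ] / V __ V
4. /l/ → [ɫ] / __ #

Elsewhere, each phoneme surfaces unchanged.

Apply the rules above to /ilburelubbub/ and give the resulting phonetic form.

/i/ (word-initial) is unaffected → [i].
/l/ — between /i/ and /b/; rule 4 does not apply here → [l].
/b/ (between /l/ and /u/): rule 2 targets it, but not immediately after a vowel → unchanged [b].
/u/ (between /b/ and /r/) is unaffected → [u].
/r/ (between /u/ and /e/): between two vowels, so rule 3 applies → [ɾ].
/e/ — not in any rule's target class → [e].
/l/ (between /e/ and /u/) is in the target of rule 4 but the environment (word-finally) is not met → [l].
/u/ (between /l/ and /b/) is unaffected → [u].
/b/ meets the environment for rule 2 (immediately after a vowel) → [β].
/b/ (between /b/ and /u/) fails the environment for rule 2, so it stays [b].
/u/ stays [u].
Rule 2 applies to /b/ (word-final: immediately after a vowel) → [β].

[ilbuɾeluβbuβ]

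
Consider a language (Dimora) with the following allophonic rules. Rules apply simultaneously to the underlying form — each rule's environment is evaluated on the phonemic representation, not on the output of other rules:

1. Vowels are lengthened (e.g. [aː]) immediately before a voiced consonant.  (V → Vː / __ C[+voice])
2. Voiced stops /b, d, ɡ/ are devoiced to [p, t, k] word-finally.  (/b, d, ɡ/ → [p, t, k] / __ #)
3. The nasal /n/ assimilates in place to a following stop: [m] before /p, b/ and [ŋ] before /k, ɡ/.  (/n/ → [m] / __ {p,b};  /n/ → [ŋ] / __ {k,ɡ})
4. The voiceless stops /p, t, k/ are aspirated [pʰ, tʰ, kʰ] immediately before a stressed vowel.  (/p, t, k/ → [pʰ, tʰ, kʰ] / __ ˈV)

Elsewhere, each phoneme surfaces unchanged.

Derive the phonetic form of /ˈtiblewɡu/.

/t/ — word-initial, immediately before a stressed vowel — surfaces as [tʰ] (rule 4).
Rule 1 applies to /i/ (between /t/ and /b/: before a voiced consonant) → [iː].
/b/ — between /i/ and /l/; rule 2 does not apply here → [b].
/l/ stays [l].
/e/ (between /l/ and /w/): before a voiced consonant, so rule 1 applies → [eː].
/w/ — not in any rule's target class → [w].
/ɡ/ — between /w/ and /u/; rule 2 does not apply here → [ɡ].
/u/ (word-final) is in the target of rule 1 but the environment (before a voiced consonant) is not met → [u].

[ˈtʰiːbleːwɡu]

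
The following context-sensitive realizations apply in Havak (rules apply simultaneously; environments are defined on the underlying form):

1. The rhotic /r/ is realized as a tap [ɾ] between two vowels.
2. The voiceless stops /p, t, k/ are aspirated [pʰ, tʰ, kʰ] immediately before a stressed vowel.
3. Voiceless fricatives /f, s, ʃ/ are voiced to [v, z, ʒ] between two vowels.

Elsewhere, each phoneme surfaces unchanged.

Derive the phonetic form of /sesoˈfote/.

[sezoˈvote]

/s/ (word-initial) is in the target of rule 3 but the environment (between two vowels) is not met → [s].
/s/ (between /e/ and /o/): between two vowels, so rule 3 applies → [z].
/f/ (between /o/ and /o/) occurs between two vowels → [v] by rule 3.
/t/ — between /o/ and /e/; rule 2 does not apply here → [t].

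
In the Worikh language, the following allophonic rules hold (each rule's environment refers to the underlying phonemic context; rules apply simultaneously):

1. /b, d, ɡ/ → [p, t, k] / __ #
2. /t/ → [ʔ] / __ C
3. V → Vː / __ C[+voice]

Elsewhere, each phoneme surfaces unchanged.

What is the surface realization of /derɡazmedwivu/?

/d/ — word-initial; rule 1 does not apply here → [d].
/e/ (between /d/ and /r/) occurs before a voiced consonant → [eː] by rule 3.
/ɡ/ (between /r/ and /a/) is in the target of rule 1 but the environment (word-finally) is not met → [ɡ].
/a/ meets the environment for rule 3 (before a voiced consonant) → [aː].
/e/ — between /m/ and /d/, before a voiced consonant — surfaces as [eː] (rule 3).
/d/ (between /e/ and /w/): rule 1 targets it, but not word-finally → unchanged [d].
Rule 3 applies to /i/ (between /w/ and /v/: before a voiced consonant) → [iː].
/u/ (word-final) is in the target of rule 3 but the environment (before a voiced consonant) is not met → [u].

[deːrɡaːzmeːdwiːvu]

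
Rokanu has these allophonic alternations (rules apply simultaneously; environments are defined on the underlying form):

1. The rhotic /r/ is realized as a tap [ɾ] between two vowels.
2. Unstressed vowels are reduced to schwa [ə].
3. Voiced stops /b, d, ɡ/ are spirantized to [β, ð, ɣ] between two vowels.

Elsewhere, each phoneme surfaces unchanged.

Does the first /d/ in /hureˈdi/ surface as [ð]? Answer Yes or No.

Rule 3 applies to /d/ (between /e/ and /i/: between two vowels) → [ð].
The actual realization is [ð], which matches [ð].

Yes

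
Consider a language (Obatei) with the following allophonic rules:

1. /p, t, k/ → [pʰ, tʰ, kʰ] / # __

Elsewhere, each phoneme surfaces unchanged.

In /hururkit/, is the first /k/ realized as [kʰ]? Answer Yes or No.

/k/ (between /r/ and /i/) is in the target of rule 1 but the environment (word-initially) is not met → [k].
The actual realization is [k], not [kʰ].

No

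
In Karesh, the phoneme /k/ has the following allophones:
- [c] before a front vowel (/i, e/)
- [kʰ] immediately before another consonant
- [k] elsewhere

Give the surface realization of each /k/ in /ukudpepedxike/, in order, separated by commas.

[k], [c]

Occurrence 1 (position 2): no conditioning environment matches → elsewhere allophone [k].
Occurrence 2 (position 12): before a front vowel (/i, e/) → [c].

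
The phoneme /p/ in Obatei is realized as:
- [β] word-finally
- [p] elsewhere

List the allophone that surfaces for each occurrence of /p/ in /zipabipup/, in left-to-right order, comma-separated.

[p], [p], [β]

Occurrence 1 (position 3): no conditioning environment matches → elsewhere allophone [p].
Occurrence 2 (position 7): no conditioning environment matches → elsewhere allophone [p].
Occurrence 3 (position 9): word-finally → [β].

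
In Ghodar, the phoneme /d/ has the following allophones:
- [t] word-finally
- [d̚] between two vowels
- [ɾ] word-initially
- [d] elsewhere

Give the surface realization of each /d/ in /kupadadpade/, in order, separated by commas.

Occurrence 1 (position 5): between two vowels → [d̚].
Occurrence 2 (position 7): no conditioning environment matches → elsewhere allophone [d].
Occurrence 3 (position 10): between two vowels → [d̚].

[d̚], [d], [d̚]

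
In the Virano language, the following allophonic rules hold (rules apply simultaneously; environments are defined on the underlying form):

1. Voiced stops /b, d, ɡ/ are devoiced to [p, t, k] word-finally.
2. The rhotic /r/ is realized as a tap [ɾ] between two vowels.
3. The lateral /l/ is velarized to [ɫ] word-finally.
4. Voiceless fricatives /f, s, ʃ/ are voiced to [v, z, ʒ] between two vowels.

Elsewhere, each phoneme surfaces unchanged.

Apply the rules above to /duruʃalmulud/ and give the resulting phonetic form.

/d/ — word-initial; rule 1 does not apply here → [d].
/u/ (between /d/ and /r/): no rule targets it → [u].
/r/ meets the environment for rule 2 (between two vowels) → [ɾ].
/u/ (between /r/ and /ʃ/) is unaffected → [u].
/ʃ/ (between /u/ and /a/) occurs between two vowels → [ʒ] by rule 4.
/a/ — not in any rule's target class → [a].
/l/ (between /a/ and /m/): rule 3 targets it, but not word-finally → unchanged [l].
/m/ (between /l/ and /u/): no rule targets it → [m].
/u/ stays [u].
/l/ (between /u/ and /u/) fails the environment for rule 3, so it stays [l].
/u/ — not in any rule's target class → [u].
/d/ meets the environment for rule 1 (word-finally) → [t].

[duɾuʒalmulut]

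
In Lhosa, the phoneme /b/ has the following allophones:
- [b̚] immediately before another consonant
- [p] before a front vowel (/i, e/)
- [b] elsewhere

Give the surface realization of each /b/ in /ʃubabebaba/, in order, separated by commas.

Occurrence 1 (position 3): no conditioning environment matches → elsewhere allophone [b].
Occurrence 2 (position 5): before a front vowel (/i, e/) → [p].
Occurrence 3 (position 7): no conditioning environment matches → elsewhere allophone [b].
Occurrence 4 (position 9): no conditioning environment matches → elsewhere allophone [b].

[b], [p], [b], [b]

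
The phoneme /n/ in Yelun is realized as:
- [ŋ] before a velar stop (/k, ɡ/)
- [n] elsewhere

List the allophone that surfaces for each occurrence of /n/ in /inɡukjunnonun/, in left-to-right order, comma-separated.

[ŋ], [n], [n], [n], [n]

Occurrence 1 (position 2): before a velar stop → [ŋ].
Occurrence 2 (position 8): no conditioning environment matches → elsewhere allophone [n].
Occurrence 3 (position 9): no conditioning environment matches → elsewhere allophone [n].
Occurrence 4 (position 11): no conditioning environment matches → elsewhere allophone [n].
Occurrence 5 (position 13): no conditioning environment matches → elsewhere allophone [n].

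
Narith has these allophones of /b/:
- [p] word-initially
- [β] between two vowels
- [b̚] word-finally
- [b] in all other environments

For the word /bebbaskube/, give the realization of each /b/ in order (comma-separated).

[p], [b], [b], [β]

Occurrence 1 (position 1): word-initially → [p].
Occurrence 2 (position 3): no conditioning environment matches → elsewhere allophone [b].
Occurrence 3 (position 4): no conditioning environment matches → elsewhere allophone [b].
Occurrence 4 (position 9): between two vowels → [β].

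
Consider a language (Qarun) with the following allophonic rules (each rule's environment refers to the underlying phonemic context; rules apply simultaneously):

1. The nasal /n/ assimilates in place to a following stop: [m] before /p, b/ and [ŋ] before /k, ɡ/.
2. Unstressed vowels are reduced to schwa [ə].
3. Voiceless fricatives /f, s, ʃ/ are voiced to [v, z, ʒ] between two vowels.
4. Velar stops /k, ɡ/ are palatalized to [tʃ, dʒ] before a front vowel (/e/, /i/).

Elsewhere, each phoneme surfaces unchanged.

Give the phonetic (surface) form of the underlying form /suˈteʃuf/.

/s/ — word-initial; rule 3 does not apply here → [s].
/u/ — between /s/ and /t/, in an unstressed syllable — surfaces as [ə] (rule 2).
/e/ — between /t/ and /ʃ/; rule 2 does not apply here → [e].
Rule 3 applies to /ʃ/ (between /e/ and /u/: between two vowels) → [ʒ].
/u/ (between /ʃ/ and /f/) occurs in an unstressed syllable → [ə] by rule 2.
/f/ (word-final) fails the environment for rule 3, so it stays [f].

[səˈteʒəf]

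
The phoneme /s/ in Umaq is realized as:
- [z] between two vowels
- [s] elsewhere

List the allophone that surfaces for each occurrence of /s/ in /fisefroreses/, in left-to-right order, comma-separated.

[z], [z], [s]

Occurrence 1 (position 3): between two vowels → [z].
Occurrence 2 (position 10): between two vowels → [z].
Occurrence 3 (position 12): no conditioning environment matches → elsewhere allophone [s].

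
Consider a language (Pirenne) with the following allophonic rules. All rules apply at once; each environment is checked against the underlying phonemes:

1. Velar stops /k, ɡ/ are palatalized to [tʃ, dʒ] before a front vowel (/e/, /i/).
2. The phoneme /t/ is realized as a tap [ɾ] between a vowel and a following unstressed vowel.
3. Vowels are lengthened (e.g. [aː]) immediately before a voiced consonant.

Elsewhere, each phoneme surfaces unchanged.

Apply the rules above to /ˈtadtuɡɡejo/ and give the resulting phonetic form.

[ˈtaːdtuːɡdʒeːjo]

/t/ (word-initial): rule 2 targets it, but not between a vowel and a following unstressed vowel → unchanged [t].
/a/ — between /t/ and /d/, before a voiced consonant — surfaces as [aː] (rule 3).
/d/ (between /a/ and /t/) is unaffected → [d].
/t/ (between /d/ and /u/) fails the environment for rule 2, so it stays [t].
Rule 3 applies to /u/ (between /t/ and /ɡ/: before a voiced consonant) → [uː].
/ɡ/ (between /u/ and /ɡ/) is in the target of rule 1 but the environment (before a front vowel) is not met → [ɡ].
/ɡ/ meets the environment for rule 1 (before a front vowel) → [dʒ].
/e/ (between /ɡ/ and /j/) occurs before a voiced consonant → [eː] by rule 3.
/j/ — not in any rule's target class → [j].
/o/ (word-final): rule 3 targets it, but not before a voiced consonant → unchanged [o].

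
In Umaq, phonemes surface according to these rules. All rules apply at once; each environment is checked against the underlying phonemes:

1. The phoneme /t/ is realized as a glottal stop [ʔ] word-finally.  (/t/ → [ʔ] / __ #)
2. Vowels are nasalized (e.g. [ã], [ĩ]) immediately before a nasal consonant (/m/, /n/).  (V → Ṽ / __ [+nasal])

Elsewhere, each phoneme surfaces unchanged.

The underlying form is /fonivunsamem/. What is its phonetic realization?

/f/ (word-initial): no rule targets it → [f].
Rule 2 applies to /o/ (between /f/ and /n/: before a nasal consonant) → [õ].
/n/ stays [n].
/i/ (between /n/ and /v/) is in the target of rule 2 but the environment (before a nasal consonant) is not met → [i].
/v/ — not in any rule's target class → [v].
/u/ — between /v/ and /n/, before a nasal consonant — surfaces as [ũ] (rule 2).
/n/ (between /u/ and /s/) is unaffected → [n].
/s/ stays [s].
/a/ — between /s/ and /m/, before a nasal consonant — surfaces as [ã] (rule 2).
/m/ — not in any rule's target class → [m].
/e/ (between /m/ and /m/): before a nasal consonant, so rule 2 applies → [ẽ].
/m/ (word-final): no rule targets it → [m].

[fõnivũnsãmẽm]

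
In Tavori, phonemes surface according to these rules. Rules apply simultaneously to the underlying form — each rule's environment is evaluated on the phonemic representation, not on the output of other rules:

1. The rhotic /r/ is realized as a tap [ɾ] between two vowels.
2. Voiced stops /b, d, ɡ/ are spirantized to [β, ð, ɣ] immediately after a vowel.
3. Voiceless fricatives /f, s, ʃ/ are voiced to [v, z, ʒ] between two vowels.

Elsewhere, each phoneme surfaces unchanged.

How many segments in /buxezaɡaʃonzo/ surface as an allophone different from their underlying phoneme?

Segments that undergo a rule: /ɡ/ → [ɣ] (rule 2); /ʃ/ → [ʒ] (rule 3).
All other segments surface unchanged.

2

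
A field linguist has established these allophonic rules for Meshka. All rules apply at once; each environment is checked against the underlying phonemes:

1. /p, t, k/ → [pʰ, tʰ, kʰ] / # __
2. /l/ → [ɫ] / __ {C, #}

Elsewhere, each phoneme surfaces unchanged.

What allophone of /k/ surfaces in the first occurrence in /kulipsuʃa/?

Rule 1 applies to /k/ (word-initial: word-initially) → [kʰ].

[kʰ]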